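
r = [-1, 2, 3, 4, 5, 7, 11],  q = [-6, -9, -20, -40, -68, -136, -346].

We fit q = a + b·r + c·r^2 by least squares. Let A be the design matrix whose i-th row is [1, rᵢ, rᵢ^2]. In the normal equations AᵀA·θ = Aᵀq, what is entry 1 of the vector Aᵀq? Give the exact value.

-625

Entry 1 ↔ basis 1, so (Aᵀq)_{1} = Σᵢ qᵢ = (1)·(-6) + (1)·(-9) + (1)·(-20) + (1)·(-40) + (1)·(-68) + (1)·(-136) + (1)·(-346) = -625.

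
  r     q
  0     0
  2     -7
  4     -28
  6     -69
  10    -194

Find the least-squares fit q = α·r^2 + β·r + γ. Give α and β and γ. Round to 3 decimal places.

XᵀX·[α, β, γ]ᵀ = Xᵀq reads: 11568·α + 1288·β + 156·γ = -22360;  1288·α + 156·β + 22·γ = -2480;  156·α + 22·β + 5·γ = -298.
(Σr^2·r^2 = 11568, Σr^2·r = 1288, Σr^2 = 156, Σr·r = 156, Σr = 22, Σ1 = 5, Σr^2·q = -22360, Σr·q = -2480, Σq = -298.)
Row-reducing yields α = -1370/679, β = 1033/1358, γ = 3/679.

α = -2.018, β = 0.761, γ = 0.004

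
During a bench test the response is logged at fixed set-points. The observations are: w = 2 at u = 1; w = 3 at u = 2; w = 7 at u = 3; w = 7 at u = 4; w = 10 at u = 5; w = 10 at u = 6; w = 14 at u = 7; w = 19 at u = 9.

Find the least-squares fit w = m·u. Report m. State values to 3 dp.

m = 1.973

From the data, Σu·u = 221.
Moment sums: Σu·w = 436.
Normal equations: [[221]]·[m]ᵀ = [436]ᵀ.
m = 436/221 = 1.97285.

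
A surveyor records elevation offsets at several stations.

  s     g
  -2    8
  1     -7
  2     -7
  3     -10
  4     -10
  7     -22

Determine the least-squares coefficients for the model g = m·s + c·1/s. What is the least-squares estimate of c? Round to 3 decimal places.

From the data, Σs·s = 83, Σs·1/s = 6, Σ1/s·1/s = 11953/7056.
Right-hand side: Σs·g = -261, Σ1/s·g = -493/21.
Normal equations: [[83, 6]; [6, 11953/7056]]·[m, c]ᵀ = [-261, -493/21]ᵀ.
Eliminating c: (11953/7056)·(row 1) − 6·(row 2) gives (738083/7056)·m = (11953/7056)·(-261) − 6·(-493/21) = -236205/784, so m = -2125845/738083.
Then c = ((-493/21) − 6·(-2125845/738083))/(11953/7056) = -2699088/738083.

c = -3.657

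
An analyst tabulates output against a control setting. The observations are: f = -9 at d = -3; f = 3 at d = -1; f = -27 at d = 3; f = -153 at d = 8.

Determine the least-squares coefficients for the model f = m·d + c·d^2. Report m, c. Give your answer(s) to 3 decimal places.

With design matrix X, XᵀX = [[83, 511]; [511, 4259]] and Xᵀf = [-1281, -10113]ᵀ.
Determinant 83·4259 − 511² = 92376.
m = ((-1281)·4259 − 511·(-10113))/92376 = -8001/2566; c = (83·(-10113) − 511·(-1281))/92376 = -5133/2566.

m = -3.118, c = -2.000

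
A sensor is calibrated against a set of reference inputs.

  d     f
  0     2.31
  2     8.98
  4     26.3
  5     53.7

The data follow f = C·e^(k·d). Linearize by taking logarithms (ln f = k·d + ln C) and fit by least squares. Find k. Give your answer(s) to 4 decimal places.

k = 0.6170

Linearized form: ln f = k·d + ln C. From the 4 transformed points,
Sums: Σd = 11.0000, Σ(d)² = 45.0000, Σln f = 10.2852, Σd·ln f = 37.3853.
Normal system: [[45.0000, 11.0000]; [11.0000, 4]]·[k, ln C]ᵀ = [37.3853, 10.2852]ᵀ.
Solving (det = 59.0000): k = 0.61701, ln C = 0.87452.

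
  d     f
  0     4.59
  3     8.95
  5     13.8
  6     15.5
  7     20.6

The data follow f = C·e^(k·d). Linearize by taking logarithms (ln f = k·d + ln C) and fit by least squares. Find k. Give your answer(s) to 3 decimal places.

k = 0.210

Linearized form: ln f = k·d + ln C. From the 5 transformed points,
Σd = 21.0000, Σ(d)² = 119.0000, Σln f = 12.1063, Σd·ln f = 57.3204.
Equations: 119.0000·k + 21.0000·ln C = 57.3204;  21.0000·k + 5·ln C = 12.1063.
Δ = 119.0000·5 − (21.0000)² = 154.0000; k = (57.3204·5 − 21.0000·12.1063)/154.0000 = 0.21019, ln C = (119.0000·12.1063 − 21.0000·57.3204)/154.0000 = 1.53848.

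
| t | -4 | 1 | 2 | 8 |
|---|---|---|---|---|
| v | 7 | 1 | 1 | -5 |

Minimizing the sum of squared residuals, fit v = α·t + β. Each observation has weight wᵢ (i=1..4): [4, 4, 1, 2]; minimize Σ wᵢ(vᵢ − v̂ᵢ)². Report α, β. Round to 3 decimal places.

Normal-equation sums: Σwᵢ·t·t = 200, Σwᵢ·t = 6, Σwᵢ·1 = 11.
Right-hand side: Σwᵢ·t·v = -186, Σwᵢ·v = 23.
Δ = 200·11 − 6² = 2164.
α = ((-186)·11 − 6·23)/2164 = -546/541; β = (200·23 − 6·(-186))/2164 = 1429/541.

α = -1.009, β = 2.641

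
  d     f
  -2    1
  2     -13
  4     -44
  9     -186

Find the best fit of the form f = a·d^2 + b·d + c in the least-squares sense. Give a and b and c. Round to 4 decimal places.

a = -1.9126, b = -3.6251, c = 1.4878

The normal system AᵀA·[a, b, c]ᵀ = Aᵀf is [[6849, 793, 105]; [793, 105, 13]; [105, 13, 4]]·[a, b, c]ᵀ = [-15818, -1878, -242]ᵀ.
Row-reducing yields a = -100875/52742, b = -191197/52742, c = 39234/26371.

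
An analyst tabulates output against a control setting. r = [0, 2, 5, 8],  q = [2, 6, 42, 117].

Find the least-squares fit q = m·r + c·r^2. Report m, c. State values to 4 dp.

Entries of AᵀA: Σr·r = 93, Σr·r^2 = 645, Σr^2·r^2 = 4737.
And Σr·q = 1158, Σr^2·q = 8562.
Determinant 93·4737 − 645² = 24516.
m = (1158·4737 − 645·8562)/24516 = -343/227; c = (93·8562 − 645·1158)/24516 = 457/227.

m = -1.5110, c = 2.0132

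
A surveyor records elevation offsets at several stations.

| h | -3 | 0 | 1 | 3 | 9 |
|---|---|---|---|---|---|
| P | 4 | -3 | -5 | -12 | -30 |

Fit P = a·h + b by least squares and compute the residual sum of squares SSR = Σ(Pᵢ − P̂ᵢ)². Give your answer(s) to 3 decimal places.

XᵀX·[a, b]ᵀ = XᵀP reads: 100·a + 10·b = -323;  10·a + 5·b = -46.
Δ = 100·5 − 10² = 400.
a = ((-323)·5 − 10·(-46))/400 = -231/80; b = (100·(-46) − 10·(-323))/400 = -137/40.
Residuals: -99/80, 17/40, 21/16, 7/80, -47/80; SSR = 303/80.

SSR = 3.788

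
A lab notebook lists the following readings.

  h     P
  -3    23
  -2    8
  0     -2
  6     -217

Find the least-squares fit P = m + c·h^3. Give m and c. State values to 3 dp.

Forming XᵀX = [[4, 181]; [181, 47449]] and XᵀP = [-188, -47557]ᵀ gives XᵀX·[m, c]ᵀ = XᵀP.
Determinant 4·47449 − 181² = 157035.
m = ((-188)·47449 − 181·(-47557))/157035 = -62519/31407; c = (4·(-47557) − 181·(-188))/157035 = -31240/31407.

m = -1.991, c = -0.995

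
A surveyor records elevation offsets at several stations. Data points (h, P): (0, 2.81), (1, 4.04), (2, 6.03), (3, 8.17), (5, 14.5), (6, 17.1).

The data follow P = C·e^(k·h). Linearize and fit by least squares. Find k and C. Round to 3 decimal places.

Linearized form: ln P = k·h + ln C. From the 6 transformed points,
Σh = 17.0000, Σ(h)² = 75.0000, Σln P = 11.8399, Σh·ln P = 41.6964.
Normal system: [[75.0000, 17.0000]; [17.0000, 6]]·[k, ln C]ᵀ = [41.6964, 11.8399]ᵀ.
Δ = 75.0000·6 − (17.0000)² = 161.0000; k = (41.6964·6 − 17.0000·11.8399)/161.0000 = 0.30373, ln C = (75.0000·11.8399 − 17.0000·41.6964)/161.0000 = 1.11275, so C = exp(1.11275) = 3.04271.

k = 0.304, C = 3.043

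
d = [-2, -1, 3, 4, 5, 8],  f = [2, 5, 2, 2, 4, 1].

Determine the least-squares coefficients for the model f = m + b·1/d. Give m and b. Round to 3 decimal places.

From the data, Σ1 = 6, Σ1/d = -71/120, Σ1/d·1/d = 21301/14400.
For Aᵀf: Σf = 16, Σ1/d·f = -469/120.
Normal equations: [[6, -71/120]; [-71/120, 21301/14400]]·[m, b]ᵀ = [16, -469/120]ᵀ.
Determinant 6·(21301/14400) − (-71/120)² = 24553/2880.
m = (16·(21301/14400) − (-71/120)·(-469/120))/(24553/2880) = 307517/122765; b = (6·(-469/120) − (-71/120)·16)/(24553/2880) = -40272/24553.

m = 2.505, b = -1.640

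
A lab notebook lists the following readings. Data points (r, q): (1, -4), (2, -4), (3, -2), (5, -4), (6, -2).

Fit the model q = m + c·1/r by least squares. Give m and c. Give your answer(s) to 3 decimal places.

Normal-equation sums: Σ1 = 5, Σ1/r = 11/5, Σ1/r·1/r = 643/450.
Right-hand side: Σq = -16, Σ1/r·q = -39/5.
det = 5·(643/450) − (11/5)² = 1037/450.
m = ((-16)·(643/450) − (11/5)·(-39/5))/(1037/450) = -2566/1037; c = (5·(-39/5) − (11/5)·(-16))/(1037/450) = -1710/1037.

m = -2.474, c = -1.649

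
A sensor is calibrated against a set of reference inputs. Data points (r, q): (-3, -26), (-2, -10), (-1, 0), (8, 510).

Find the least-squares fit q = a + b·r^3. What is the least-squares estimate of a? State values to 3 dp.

a = -0.040

Normal-equation sums: Σ1 = 4, Σr^3 = 476, Σr^3·r^3 = 262938.
And Σq = 474, Σr^3·q = 261902.
AᵀA·[a, b]ᵀ = Aᵀq becomes [[4, 476]; [476, 262938]]·[a, b]ᵀ = [474, 261902]ᵀ.
Eliminating b: 262938·(row 1) − 476·(row 2) gives 825176·a = 262938·474 − 476·261902 = -32740, so a = -8185/206294.
Then b = (261902 − 476·(-8185/206294))/262938 = 102748/103147.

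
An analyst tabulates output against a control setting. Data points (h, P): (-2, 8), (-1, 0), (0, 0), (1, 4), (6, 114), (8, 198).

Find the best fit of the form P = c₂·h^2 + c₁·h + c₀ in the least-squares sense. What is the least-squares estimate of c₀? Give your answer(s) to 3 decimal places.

c₀ = -0.449

The normal system AᵀA·[c₂, c₁, c₀]ᵀ = AᵀP is [[5410, 720, 106]; [720, 106, 12]; [106, 12, 6]]·[c₂, c₁, c₀]ᵀ = [16812, 2256, 324]ᵀ.
Solving the 3×3 system (Gaussian elimination) gives c₂ = 2664/923, c₁ = 1596/923, c₀ = -414/923.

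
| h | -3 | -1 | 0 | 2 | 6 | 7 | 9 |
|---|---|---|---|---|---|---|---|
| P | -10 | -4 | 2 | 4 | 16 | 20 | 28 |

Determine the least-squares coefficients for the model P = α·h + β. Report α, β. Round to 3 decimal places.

α = 3.012, β = -0.605

The normal system MᵀM·[α, β]ᵀ = MᵀP is [[180, 20]; [20, 7]]·[α, β]ᵀ = [530, 56]ᵀ.
Eliminating β: 7·(row 1) − 20·(row 2) gives 860·α = 7·530 − 20·56 = 2590, so α = 259/86.
Then β = (56 − 20·(259/86))/7 = -26/43.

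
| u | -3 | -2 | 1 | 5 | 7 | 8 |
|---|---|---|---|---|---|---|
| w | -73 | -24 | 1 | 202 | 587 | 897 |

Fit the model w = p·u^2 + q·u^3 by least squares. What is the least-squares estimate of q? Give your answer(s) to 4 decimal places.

q = 2.0021

The normal equations are: 7220·p + 52426·q = 90469;  52426·p + 396212·q = 688019.
(Σu^2·u^2 = 7220, Σu^2·u^3 = 52426, Σu^3·u^3 = 396212, Σu^2·w = 90469, Σu^3·w = 688019.)
Eliminating q: 396212·(row 1) − 52426·(row 2) gives 112165164·p = 396212·90469 − 52426·688019 = -225180666, so p = -12510037/6231398.
Then q = (688019 − 52426·(-12510037/6231398))/396212 = 12476077/6231398.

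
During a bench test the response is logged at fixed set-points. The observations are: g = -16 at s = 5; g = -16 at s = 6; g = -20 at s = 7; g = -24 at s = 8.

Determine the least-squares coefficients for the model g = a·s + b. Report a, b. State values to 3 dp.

Sums needed: Σs·s = 174, Σs = 26, Σ1 = 4.
For Mᵀg: Σs·g = -508, Σg = -76.
MᵀM·[a, b]ᵀ = Mᵀg becomes [[174, 26]; [26, 4]]·[a, b]ᵀ = [-508, -76]ᵀ.
Δ = 174·4 − 26² = 20.
a = ((-508)·4 − 26·(-76))/20 = -14/5; b = (174·(-76) − 26·(-508))/20 = -4/5.

a = -2.800, b = -0.800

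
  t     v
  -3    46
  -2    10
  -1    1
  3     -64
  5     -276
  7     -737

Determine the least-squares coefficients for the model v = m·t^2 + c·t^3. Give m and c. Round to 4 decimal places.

Compute the Gram sums: Σt^2·t^2 = 3205, Σt^2·t^3 = 19899, Σt^3·t^3 = 134797.
For Aᵀv: Σt^2·v = -43134, Σt^3·v = -290342.
So AᵀA·[m, c]ᵀ = Aᵀv: [[3205, 19899]; [19899, 134797]]·[m, c]ᵀ = [-43134, -290342]ᵀ.
Δ = 3205·134797 − 19899² = 36054184.
m = ((-43134)·134797 − 19899·(-290342))/36054184 = -9204585/9013546; c = (3205·(-290342) − 19899·(-43134))/36054184 = -18055661/9013546.

m = -1.0212, c = -2.0032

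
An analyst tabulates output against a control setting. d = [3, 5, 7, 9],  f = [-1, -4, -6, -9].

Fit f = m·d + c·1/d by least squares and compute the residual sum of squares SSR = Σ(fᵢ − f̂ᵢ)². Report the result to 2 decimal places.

SSR = 0.25

XᵀX·[m, c]ᵀ = Xᵀf reads: 164·m + 4·c = -146;  4·m + (18244/99225)·c = -314/105.
(Σd·d = 164, Σd·1/d = 4, Σ1/d·1/d = 18244/99225, Σd·f = -146, Σ1/d·f = -314/105.)
Eliminating c: (18244/99225)·(row 1) − 4·(row 2) gives (1404416/99225)·m = (18244/99225)·(-146) − 4·(-314/105) = -1476704/99225, so m = -46147/43888.
Then c = ((-314/105) − 4·(-46147/43888))/(18244/99225) = 290115/43888.
Residuals: -269/5486, -355/5486, 1141/2743, -744/2743; SSR = 1389/5486.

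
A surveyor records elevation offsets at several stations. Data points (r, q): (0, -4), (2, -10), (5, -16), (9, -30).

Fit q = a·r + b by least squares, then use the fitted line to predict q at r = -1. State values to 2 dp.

q̂ = -0.87

Entries of AᵀA: Σr·r = 110, Σr = 16, Σ1 = 4.
And Σr·q = -370, Σq = -60.
Normal equations: [[110, 16]; [16, 4]]·[a, b]ᵀ = [-370, -60]ᵀ.
det = 110·4 − 16² = 184.
a = ((-370)·4 − 16·(-60))/184 = -65/23; b = (110·(-60) − 16·(-370))/184 = -85/23.
At r = -1: q̂ = (-65/23)·(-1) + (-85/23)·(1) = -20/23.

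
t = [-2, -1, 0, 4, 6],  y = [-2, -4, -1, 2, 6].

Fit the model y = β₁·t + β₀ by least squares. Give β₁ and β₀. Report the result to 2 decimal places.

β₁ = 1.07, β₀ = -1.30

Normal-equation sums: Σt·t = 57, Σt = 7, Σ1 = 5.
Moment sums: Σt·y = 52, Σy = 1.
det = 57·5 − 7² = 236.
β₁ = (52·5 − 7·1)/236 = 253/236; β₀ = (57·1 − 7·52)/236 = -307/236.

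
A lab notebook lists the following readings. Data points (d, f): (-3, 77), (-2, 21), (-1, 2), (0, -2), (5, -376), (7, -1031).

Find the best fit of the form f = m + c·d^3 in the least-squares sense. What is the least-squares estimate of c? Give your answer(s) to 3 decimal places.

From the data, Σ1 = 6, Σd^3 = 432, Σd^3·d^3 = 134068.
And Σf = -1309, Σd^3·f = -402882.
Normal equations: [[6, 432]; [432, 134068]]·[m, c]ᵀ = [-1309, -402882]ᵀ.
det = 6·134068 − 432² = 617784.
m = ((-1309)·134068 − 432·(-402882))/617784 = -362497/154446; c = (6·(-402882) − 432·(-1309))/617784 = -154317/51482.

c = -2.997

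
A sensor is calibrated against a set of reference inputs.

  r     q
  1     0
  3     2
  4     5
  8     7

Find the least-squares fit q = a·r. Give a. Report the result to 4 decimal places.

a = 0.9111

With design matrix M, MᵀM = [[90]] and Mᵀq = [82]ᵀ.
Hence a = 82 / 90 ≈ 0.911111.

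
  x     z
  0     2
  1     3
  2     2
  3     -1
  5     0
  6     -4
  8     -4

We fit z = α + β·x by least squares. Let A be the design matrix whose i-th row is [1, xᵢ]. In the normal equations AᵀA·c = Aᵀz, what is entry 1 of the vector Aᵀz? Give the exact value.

Entry 1 ↔ basis 1, so (Aᵀz)_{1} = Σᵢ zᵢ = (1)·(2) + (1)·(3) + (1)·(2) + (1)·(-1) + (1)·(0) + (1)·(-4) + (1)·(-4) = -2.

-2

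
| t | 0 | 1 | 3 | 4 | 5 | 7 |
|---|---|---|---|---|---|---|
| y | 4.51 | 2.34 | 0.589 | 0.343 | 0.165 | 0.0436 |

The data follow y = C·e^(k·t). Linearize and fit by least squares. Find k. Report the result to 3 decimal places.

k = -0.661

With ln yᵢ as the transformed response and tᵢ as the regressor:
AᵀA = [[100.0000, 20.0000]; [20.0000, 6]], rhs = [-35.9559, -4.1774]ᵀ  (here Σt = 20.0000, Σ(t)² = 100.0000, Σln y = -4.1774, Σt·ln y = -35.9559).
Δ = 100.0000·6 − (20.0000)² = 200.0000; k = (-35.9559·6 − 20.0000·-4.1774)/200.0000 = -0.66093, ln C = (100.0000·-4.1774 − 20.0000·-35.9559)/200.0000 = 1.50688.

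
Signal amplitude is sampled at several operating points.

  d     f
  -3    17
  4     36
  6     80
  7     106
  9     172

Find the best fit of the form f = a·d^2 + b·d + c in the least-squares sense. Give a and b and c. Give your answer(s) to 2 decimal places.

MᵀM·[a, b, c]ᵀ = Mᵀf reads: 10595·a + 1325·b + 191·c = 22735;  1325·a + 191·b + 23·c = 2863;  191·a + 23·b + 5·c = 411.
Solving the 3×3 system (Gaussian elimination) gives a = 68869/34077, b = 28091/34077, c = 13705/11359.

a = 2.02, b = 0.82, c = 1.21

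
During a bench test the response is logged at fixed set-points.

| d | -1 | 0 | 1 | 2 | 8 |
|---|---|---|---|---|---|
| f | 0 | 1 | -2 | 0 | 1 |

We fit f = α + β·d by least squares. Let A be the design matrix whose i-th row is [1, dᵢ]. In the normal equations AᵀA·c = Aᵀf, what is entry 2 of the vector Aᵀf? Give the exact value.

6

Entry 2 ↔ basis d, so (Aᵀf)_{2} = Σᵢ (d)·fᵢ = (-1)·(0) + (0)·(1) + (1)·(-2) + (2)·(0) + (8)·(1) = 6.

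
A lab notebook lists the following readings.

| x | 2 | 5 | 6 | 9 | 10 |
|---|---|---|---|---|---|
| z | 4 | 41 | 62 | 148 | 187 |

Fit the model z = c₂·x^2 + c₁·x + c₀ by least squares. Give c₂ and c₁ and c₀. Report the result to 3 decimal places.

With design matrix A, AᵀA = [[18498, 2078, 246]; [2078, 246, 32]; [246, 32, 5]] and Aᵀz = [33961, 3787, 442]ᵀ.
Inverting the 3×3 Gram matrix, [c₂, c₁, c₀]ᵀ = [25865/12316, -29719/12316, 3189/6158]ᵀ.

c₂ = 2.100, c₁ = -2.413, c₀ = 0.518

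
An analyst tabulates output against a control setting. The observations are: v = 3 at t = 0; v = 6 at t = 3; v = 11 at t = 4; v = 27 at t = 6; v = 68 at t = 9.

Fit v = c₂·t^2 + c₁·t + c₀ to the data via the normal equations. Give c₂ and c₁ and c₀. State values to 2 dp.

c₂ = 1.05, c₁ = -2.26, c₀ = 3.10

The normal equations are: 8194·c₂ + 1036·c₁ + 142·c₀ = 6710;  1036·c₂ + 142·c₁ + 22·c₀ = 836;  142·c₂ + 22·c₁ + 5·c₀ = 115.
(Σt^2·t^2 = 8194, Σt^2·t = 1036, Σt^2 = 142, Σt·t = 142, Σt = 22, Σ1 = 5, Σt^2·v = 6710, Σt·v = 836, Σv = 115.)
Row-reducing yields c₂ = 2774/2639, c₁ = -5969/2639, c₀ = 8179/2639.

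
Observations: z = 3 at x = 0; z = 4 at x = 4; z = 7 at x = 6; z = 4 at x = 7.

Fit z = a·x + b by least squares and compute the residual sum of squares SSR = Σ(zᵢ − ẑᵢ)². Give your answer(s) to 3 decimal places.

Sums needed: Σx·x = 101, Σx = 17, Σ1 = 4.
For Mᵀz: Σx·z = 86, Σz = 18.
So MᵀM·[a, b]ᵀ = Mᵀz: [[101, 17]; [17, 4]]·[a, b]ᵀ = [86, 18]ᵀ.
det = 101·4 − 17² = 115.
a = (86·4 − 17·18)/115 = 38/115; b = (101·18 − 17·86)/115 = 356/115.
Residuals: -11/115, -48/115, 221/115, -162/115; SSR = 674/115.

SSR = 5.861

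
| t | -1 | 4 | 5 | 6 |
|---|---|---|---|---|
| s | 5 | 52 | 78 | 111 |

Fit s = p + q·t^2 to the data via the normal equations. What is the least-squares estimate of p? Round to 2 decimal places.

AᵀA·[p, q]ᵀ = Aᵀs reads: 4·p + 78·q = 246;  78·p + 2178·q = 6783.
(Σ1 = 4, Σt^2 = 78, Σt^2·t^2 = 2178, Σs = 246, Σt^2·s = 6783.)
det = 4·2178 − 78² = 2628.
p = (246·2178 − 78·6783)/2628 = 373/146; q = (4·6783 − 78·246)/2628 = 662/219.

p = 2.55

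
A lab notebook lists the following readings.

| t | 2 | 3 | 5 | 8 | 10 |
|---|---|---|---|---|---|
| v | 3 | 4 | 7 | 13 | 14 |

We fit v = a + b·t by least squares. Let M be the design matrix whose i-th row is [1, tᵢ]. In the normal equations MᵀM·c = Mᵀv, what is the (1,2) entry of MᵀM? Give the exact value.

Row 1 ↔ basis 1, column 2 ↔ basis t, so (MᵀM)_{1,2} = Σᵢ t = (1)·(2) + (1)·(3) + (1)·(5) + (1)·(8) + (1)·(10) = 28.

28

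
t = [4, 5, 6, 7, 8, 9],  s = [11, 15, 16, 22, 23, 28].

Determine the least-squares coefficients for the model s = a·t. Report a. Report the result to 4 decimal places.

a = 2.9705

Forming AᵀA = [[271]] and Aᵀs = [805]ᵀ gives AᵀA·[a]ᵀ = Aᵀs.
a = 805/271 = 2.97048.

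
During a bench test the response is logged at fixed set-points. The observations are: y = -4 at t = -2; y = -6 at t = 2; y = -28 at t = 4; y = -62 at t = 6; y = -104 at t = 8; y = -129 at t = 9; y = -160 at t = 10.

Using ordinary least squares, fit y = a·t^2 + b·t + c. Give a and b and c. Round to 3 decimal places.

Compute the Gram sums: Σt^2·t^2 = 22241, Σt^2·t = 2521, Σt^2 = 305, Σt·t = 305, Σt = 37, Σ1 = 7.
And Σt^2·y = -35825, Σt·y = -4081, Σy = -493.
So XᵀX·[a, b, c]ᵀ = Xᵀy: [[22241, 2521, 305]; [2521, 305, 37]; [305, 37, 7]]·[a, b, c]ᵀ = [-35825, -4081, -493]ᵀ.
Solving the 3×3 system (Gaussian elimination) gives a = -33393/22393, b = -24522/22393, c = 1070/3199.

a = -1.491, b = -1.095, c = 0.334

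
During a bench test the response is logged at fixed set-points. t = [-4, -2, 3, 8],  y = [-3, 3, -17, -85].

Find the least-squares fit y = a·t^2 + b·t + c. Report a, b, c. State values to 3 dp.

MᵀM·[a, b, c]ᵀ = Mᵀy reads: 4449·a + 467·b + 93·c = -5629;  467·a + 93·b + 5·c = -725;  93·a + 5·b + 4·c = -102.
Solving the 3×3 system (Gaussian elimination) gives a = -14603/15070, b = -44753/15070, c = 508/685.

a = -0.969, b = -2.970, c = 0.742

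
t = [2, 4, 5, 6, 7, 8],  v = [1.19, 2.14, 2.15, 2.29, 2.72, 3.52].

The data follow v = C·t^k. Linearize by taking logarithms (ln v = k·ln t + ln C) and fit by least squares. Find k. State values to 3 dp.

Taking logs, ln v = k·ln t + ln C, so regress ln v on ln t.
Σln t = 9.5060, Σ(ln t)² = 16.3136, Σln v = 4.7879, Σln t·ln v = 8.4559.
Equations: 16.3136·k + 9.5060·ln C = 8.4559;  9.5060·k + 6·ln C = 4.7879.
Solving (det = 7.5177): k = 0.69457, ln C = -0.30246.

k = 0.695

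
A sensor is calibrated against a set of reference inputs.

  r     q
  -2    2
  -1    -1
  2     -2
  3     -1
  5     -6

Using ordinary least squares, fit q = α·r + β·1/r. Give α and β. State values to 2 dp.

Sums needed: Σr·r = 43, Σr·1/r = 5, Σ1/r·1/r = 743/450.
And Σr·q = -40, Σ1/r·q = -38/15.
MᵀM·[α, β]ᵀ = Mᵀq becomes [[43, 5]; [5, 743/450]]·[α, β]ᵀ = [-40, -38/15]ᵀ.
det = 43·(743/450) − 5² = 20699/450.
α = ((-40)·(743/450) − 5·(-38/15))/(20699/450) = -24020/20699; β = (43·(-38/15) − 5·(-40))/(20699/450) = 40980/20699.

α = -1.16, β = 1.98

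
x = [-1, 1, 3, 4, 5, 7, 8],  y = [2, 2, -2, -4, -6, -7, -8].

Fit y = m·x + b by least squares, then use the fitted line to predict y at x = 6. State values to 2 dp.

ŷ = -5.97

Sums needed: Σx·x = 165, Σx = 27, Σ1 = 7.
And Σx·y = -165, Σy = -23.
Normal equations: [[165, 27]; [27, 7]]·[m, b]ᵀ = [-165, -23]ᵀ.
det = 165·7 − 27² = 426.
m = ((-165)·7 − 27·(-23))/426 = -89/71; b = (165·(-23) − 27·(-165))/426 = 110/71.
At x = 6: ŷ = (-89/71)·(6) + (110/71)·(1) = -424/71.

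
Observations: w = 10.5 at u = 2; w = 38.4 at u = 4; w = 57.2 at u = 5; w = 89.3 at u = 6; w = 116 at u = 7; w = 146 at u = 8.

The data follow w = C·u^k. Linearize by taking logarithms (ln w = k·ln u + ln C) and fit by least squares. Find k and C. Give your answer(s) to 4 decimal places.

Taking logs, ln w = k·ln u + ln C, so regress ln w on ln u.
Σln u = 9.5060, Σ(ln u)² = 16.3136, Σln w = 24.2752, Σln u·ln w = 40.8616.
Equations: 16.3136·k + 9.5060·ln C = 40.8616;  9.5060·k + 6·ln C = 24.2752.
Δ = 16.3136·6 − (9.5060)² = 7.5177; k = (40.8616·6 − 9.5060·24.2752)/7.5177 = 1.91676, ln C = (16.3136·24.2752 − 9.5060·40.8616)/7.5177 = 1.00907, so C = exp(1.00907) = 2.74306.

k = 1.9168, C = 2.7431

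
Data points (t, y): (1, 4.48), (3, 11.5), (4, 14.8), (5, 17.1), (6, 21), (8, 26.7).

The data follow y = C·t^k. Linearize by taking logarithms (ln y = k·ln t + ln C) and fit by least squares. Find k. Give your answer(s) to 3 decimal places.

With ln yᵢ as the transformed response and ln tᵢ as the regressor:
Σln t = 7.9655, Σ(ln t)² = 13.2535, Σln y = 15.8049, Σln t·ln y = 23.2734.
Equations: 13.2535·k + 7.9655·ln C = 23.2734;  7.9655·k + 6·ln C = 15.8049.
Solving (det = 16.0713): k = 0.85531, ln C = 1.49864.

k = 0.855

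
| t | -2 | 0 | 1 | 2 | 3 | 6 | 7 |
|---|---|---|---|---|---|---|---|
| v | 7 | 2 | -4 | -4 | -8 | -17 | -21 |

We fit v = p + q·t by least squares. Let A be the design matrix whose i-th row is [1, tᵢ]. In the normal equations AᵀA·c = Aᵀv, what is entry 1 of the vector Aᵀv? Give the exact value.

Entry 1 ↔ basis 1, so (Aᵀv)_{1} = Σᵢ vᵢ = (1)·(7) + (1)·(2) + (1)·(-4) + (1)·(-4) + (1)·(-8) + (1)·(-17) + (1)·(-21) = -45.

-45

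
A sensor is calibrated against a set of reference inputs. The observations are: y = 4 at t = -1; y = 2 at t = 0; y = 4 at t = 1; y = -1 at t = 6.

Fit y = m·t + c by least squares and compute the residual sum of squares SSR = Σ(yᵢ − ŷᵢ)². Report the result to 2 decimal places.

SSR = 3.64

The normal equations are: 38·m + 6·c = -6;  6·m + 4·c = 9.
(Σt·t = 38, Σt = 6, Σ1 = 4, Σt·y = -6, Σy = 9.)
det = 38·4 − 6² = 116.
m = ((-6)·4 − 6·9)/116 = -39/58; c = (38·9 − 6·(-6))/116 = 189/58.
Residuals: 2/29, -73/58, 41/29, -13/58; SSR = 211/58.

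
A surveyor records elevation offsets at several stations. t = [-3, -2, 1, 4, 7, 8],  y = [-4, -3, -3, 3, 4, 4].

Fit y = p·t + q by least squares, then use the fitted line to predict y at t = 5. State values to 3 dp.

ŷ = 2.169

Entries of MᵀM: Σt·t = 143, Σt = 15, Σ1 = 6.
Moment sums: Σt·y = 87, Σy = 1.
MᵀM·[p, q]ᵀ = Mᵀy becomes [[143, 15]; [15, 6]]·[p, q]ᵀ = [87, 1]ᵀ.
Eliminating q: 6·(row 1) − 15·(row 2) gives 633·p = 6·87 − 15·1 = 507, so p = 169/211.
Then q = (1 − 15·(169/211))/6 = -1162/633.
At t = 5: ŷ = (169/211)·(5) + (-1162/633)·(1) = 1373/633.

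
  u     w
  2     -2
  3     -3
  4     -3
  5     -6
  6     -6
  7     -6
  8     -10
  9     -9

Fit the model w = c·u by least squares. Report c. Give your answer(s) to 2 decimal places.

c = -1.04

Forming AᵀA = [[284]] and Aᵀw = [-294]ᵀ gives AᵀA·[c]ᵀ = Aᵀw.
c = (-294)/284 = -1.03521.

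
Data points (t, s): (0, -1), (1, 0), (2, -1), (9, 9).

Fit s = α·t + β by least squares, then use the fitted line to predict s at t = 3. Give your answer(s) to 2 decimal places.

The normal equations are: 86·α + 12·β = 79;  12·α + 4·β = 7.
det = 86·4 − 12² = 200.
α = (79·4 − 12·7)/200 = 29/25; β = (86·7 − 12·79)/200 = -173/100.
At t = 3: ŝ = (29/25)·(3) + (-173/100)·(1) = 7/4.

ŝ = 1.75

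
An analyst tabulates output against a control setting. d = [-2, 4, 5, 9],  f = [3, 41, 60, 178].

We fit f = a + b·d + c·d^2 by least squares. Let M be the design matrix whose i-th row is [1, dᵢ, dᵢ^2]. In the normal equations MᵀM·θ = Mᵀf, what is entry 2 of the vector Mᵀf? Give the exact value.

Entry 2 ↔ basis d, so (Mᵀf)_{2} = Σᵢ (d)·fᵢ = (-2)·(3) + (4)·(41) + (5)·(60) + (9)·(178) = 2060.

2060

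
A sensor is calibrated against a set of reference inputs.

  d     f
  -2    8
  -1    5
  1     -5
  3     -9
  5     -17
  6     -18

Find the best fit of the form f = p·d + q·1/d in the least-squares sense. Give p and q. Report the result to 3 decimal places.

XᵀX·[p, q]ᵀ = Xᵀf reads: 76·p + 6·q = -246;  6·p + (1093/450)·q = -117/5.
(Σd·d = 76, Σd·1/d = 6, Σ1/d·1/d = 1093/450, Σd·f = -246, Σ1/d·f = -117/5.)
Eliminating q: (1093/450)·(row 1) − 6·(row 2) gives (33434/225)·p = (1093/450)·(-246) − 6·(-117/5) = -34283/75, so p = -102849/33434.
Then q = ((-117/5) − 6·(-102849/33434))/(1093/450) = -34020/16717.

p = -3.076, q = -2.035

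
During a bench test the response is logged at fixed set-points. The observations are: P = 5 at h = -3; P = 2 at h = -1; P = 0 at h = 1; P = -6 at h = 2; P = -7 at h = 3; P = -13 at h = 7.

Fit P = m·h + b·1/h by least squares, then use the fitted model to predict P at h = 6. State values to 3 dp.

MᵀM·[m, b]ᵀ = MᵀP reads: 73·m + 6·b = -141;  6·m + (4397/1764)·b = -76/7.
(Σh·h = 73, Σh·1/h = 6, Σ1/h·1/h = 4397/1764, Σh·P = -141, Σ1/h·P = -76/7.)
Determinant 73·(4397/1764) − 6² = 257477/1764.
m = ((-141)·(4397/1764) − 6·(-76/7))/(257477/1764) = -45915/23407; b = (73·(-76/7) − 6·(-141))/(257477/1764) = 8568/23407.
At h = 6: P̂ = (-45915/23407)·(6) + (8568/23407)·(1/6) = -274062/23407.

P̂ = -11.709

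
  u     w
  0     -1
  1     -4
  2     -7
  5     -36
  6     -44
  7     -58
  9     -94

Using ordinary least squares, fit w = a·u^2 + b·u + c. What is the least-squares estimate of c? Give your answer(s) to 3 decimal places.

From the data, Σu^2·u^2 = 10900, Σu^2·u = 1422, Σu^2 = 196, Σu·u = 196, Σu = 30, Σ1 = 7.
And Σu^2·w = -12972, Σu·w = -1714, Σw = -244.
Solving the 3×3 system (Gaussian elimination) gives a = -43871/45849, b = -25248/15283, c = -45160/45849.

c = -0.985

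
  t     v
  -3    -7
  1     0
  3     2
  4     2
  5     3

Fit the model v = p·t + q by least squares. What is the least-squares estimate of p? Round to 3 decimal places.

Sums needed: Σt·t = 60, Σt = 10, Σ1 = 5.
For Mᵀv: Σt·v = 50, Σv = 0.
Normal equations: [[60, 10]; [10, 5]]·[p, q]ᵀ = [50, 0]ᵀ.
Eliminating q: 5·(row 1) − 10·(row 2) gives 200·p = 5·50 − 10·0 = 250, so p = 5/4.
Then q = (0 − 10·(5/4))/5 = -5/2.

p = 1.250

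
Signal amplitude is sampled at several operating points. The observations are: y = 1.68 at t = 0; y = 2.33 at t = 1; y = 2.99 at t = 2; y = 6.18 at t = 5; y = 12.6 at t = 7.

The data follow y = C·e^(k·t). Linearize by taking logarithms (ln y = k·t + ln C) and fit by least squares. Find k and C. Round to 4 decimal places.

k = 0.2775, C = 1.6999

With ln yᵢ as the transformed response and tᵢ as the regressor:
Σt = 15.0000, Σ(t)² = 79.0000, Σln y = 6.8150, Σt·ln y = 29.8789.
Equations: 79.0000·k + 15.0000·ln C = 29.8789;  15.0000·k + 5·ln C = 6.8150.
Δ = 79.0000·5 − (15.0000)² = 170.0000; k = (29.8789·5 − 15.0000·6.8150)/170.0000 = 0.27747, ln C = (79.0000·6.8150 − 15.0000·29.8789)/170.0000 = 0.53058, so C = exp(0.53058) = 1.69991.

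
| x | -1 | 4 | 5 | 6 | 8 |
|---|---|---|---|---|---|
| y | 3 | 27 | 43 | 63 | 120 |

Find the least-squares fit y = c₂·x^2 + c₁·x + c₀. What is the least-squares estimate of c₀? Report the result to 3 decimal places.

c₀ = -0.660

With design matrix A, AᵀA = [[6274, 916, 142]; [916, 142, 22]; [142, 22, 5]] and Aᵀy = [11458, 1658, 256]ᵀ.
Row-reducing yields c₂ = 43097/20631, c₁ = -2693/1587, c₀ = -4536/6877.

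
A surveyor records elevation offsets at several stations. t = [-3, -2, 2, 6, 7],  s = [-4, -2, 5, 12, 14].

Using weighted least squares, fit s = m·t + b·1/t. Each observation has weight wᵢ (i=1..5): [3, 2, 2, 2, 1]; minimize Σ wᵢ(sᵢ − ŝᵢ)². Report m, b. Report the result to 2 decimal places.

The normal system XᵀWX·[m, b]ᵀ = XᵀWs is [[164, 10]; [10, 1243/882]]·[m, b]ᵀ = [306, 17]ᵀ.
Eliminating b: (1243/882)·(row 1) − 10·(row 2) gives (57826/441)·m = (1243/882)·306 − 10·17 = 12801/49, so m = 115209/57826.
Then b = (17 − 10·(115209/57826))/(1243/882) = -59976/28913.

m = 1.99, b = -2.07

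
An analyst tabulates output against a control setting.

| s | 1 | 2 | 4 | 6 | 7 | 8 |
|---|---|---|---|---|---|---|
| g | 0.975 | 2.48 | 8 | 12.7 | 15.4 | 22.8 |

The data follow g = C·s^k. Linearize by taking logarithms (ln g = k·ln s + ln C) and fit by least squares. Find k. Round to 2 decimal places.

Let Y = ln g. Fitting Y = k·ln s + ln C by least squares:
XᵀX = [[13.7233, 7.8966]; [7.8966, 6]], rhs = [19.8890, 11.3651]ᵀ  (here Σln s = 7.8966, Σ(ln s)² = 13.7233, Σln g = 11.3651, Σln s·ln g = 19.8890).
Slope k = (n·Σln s·ln g − Σln s·Σln g)/(n·Σ(ln s)² − (Σln s)²) = (6·19.8890 − 7.8966·11.3651)/19.9843 = 1.48059; ln C = (Σln g − k·Σln s)/n = -0.05441.

k = 1.48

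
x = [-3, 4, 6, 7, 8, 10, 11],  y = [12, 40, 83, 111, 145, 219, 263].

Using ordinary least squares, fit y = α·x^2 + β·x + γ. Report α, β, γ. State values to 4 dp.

Normal-equation sums: Σx^2·x^2 = 32771, Σx^2·x = 3439, Σx^2 = 395, Σx·x = 395, Σx = 43, Σ1 = 7.
For Aᵀy: Σx^2·y = 72178, Σx·y = 7642, Σy = 873.
So AᵀA·[α, β, γ]ᵀ = Aᵀy: [[32771, 3439, 395]; [3439, 395, 43]; [395, 43, 7]]·[α, β, γ]ᵀ = [72178, 7642, 873]ᵀ.
Inverting the 3×3 Gram matrix, [α, β, γ]ᵀ = [1208837/606036, 1202039/606036, -1296/50503]ᵀ.

α = 1.9947, β = 1.9834, γ = -0.0257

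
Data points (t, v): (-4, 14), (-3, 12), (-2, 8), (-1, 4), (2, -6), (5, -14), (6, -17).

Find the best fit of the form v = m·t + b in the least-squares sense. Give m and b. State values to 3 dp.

Normal-equation sums: Σt·t = 95, Σt = 3, Σ1 = 7.
For Xᵀv: Σt·v = -296, Σv = 1.
So XᵀX·[m, b]ᵀ = Xᵀv: [[95, 3]; [3, 7]]·[m, b]ᵀ = [-296, 1]ᵀ.
Eliminating b: 7·(row 1) − 3·(row 2) gives 656·m = 7·(-296) − 3·1 = -2075, so m = -2075/656.
Then b = (1 − 3·(-2075/656))/7 = 983/656.

m = -3.163, b = 1.498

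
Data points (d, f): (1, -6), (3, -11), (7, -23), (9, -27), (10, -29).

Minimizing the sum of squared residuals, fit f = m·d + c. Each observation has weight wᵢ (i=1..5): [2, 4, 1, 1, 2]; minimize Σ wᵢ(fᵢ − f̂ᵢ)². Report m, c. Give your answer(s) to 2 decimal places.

Normal-equation sums: Σwᵢ·d·d = 368, Σwᵢ·d = 50, Σwᵢ·1 = 10.
Moment sums: Σwᵢ·d·f = -1128, Σwᵢ·f = -164.
MᵀWM·[m, c]ᵀ = MᵀWf becomes [[368, 50]; [50, 10]]·[m, c]ᵀ = [-1128, -164]ᵀ.
Determinant 368·10 − 50² = 1180.
m = ((-1128)·10 − 50·(-164))/1180 = -154/59; c = (368·(-164) − 50·(-1128))/1180 = -988/295.

m = -2.61, c = -3.35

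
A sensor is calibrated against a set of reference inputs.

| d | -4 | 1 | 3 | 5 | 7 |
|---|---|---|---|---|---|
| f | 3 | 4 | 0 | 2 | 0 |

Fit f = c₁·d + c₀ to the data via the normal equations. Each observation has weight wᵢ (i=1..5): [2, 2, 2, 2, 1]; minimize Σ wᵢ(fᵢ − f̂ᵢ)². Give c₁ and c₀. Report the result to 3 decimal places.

With design matrix X, XᵀWX = [[151, 17]; [17, 9]] and XᵀWf = [4, 18]ᵀ.
Δ = 151·9 − 17² = 1070.
c₁ = (4·9 − 17·18)/1070 = -27/107; c₀ = (151·18 − 17·4)/1070 = 265/107.

c₁ = -0.252, c₀ = 2.477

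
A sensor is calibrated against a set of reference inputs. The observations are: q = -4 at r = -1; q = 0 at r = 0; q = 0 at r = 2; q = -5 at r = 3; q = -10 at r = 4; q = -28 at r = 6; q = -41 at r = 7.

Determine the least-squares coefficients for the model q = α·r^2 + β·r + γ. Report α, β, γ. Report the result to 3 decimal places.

Forming XᵀX = [[4051, 657, 115]; [657, 115, 21]; [115, 21, 7]] and Xᵀq = [-3226, -506, -88]ᵀ gives XᵀX·[α, β, γ]ᵀ = Xᵀq.
Solving the 3×3 system (Gaussian elimination) gives α = -383/338, β = 725/338, γ = -66/169.

α = -1.133, β = 2.145, γ = -0.391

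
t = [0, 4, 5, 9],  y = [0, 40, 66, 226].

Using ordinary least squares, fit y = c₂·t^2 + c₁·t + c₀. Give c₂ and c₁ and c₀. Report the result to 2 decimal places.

Forming AᵀA = [[7442, 918, 122]; [918, 122, 18]; [122, 18, 4]] and Aᵀy = [20596, 2524, 332]ᵀ gives AᵀA·[c₂, c₁, c₀]ᵀ = Aᵀy.
Row-reducing yields c₂ = 3, c₁ = -77/41, c₀ = -2/41.

c₂ = 3.00, c₁ = -1.88, c₀ = -0.05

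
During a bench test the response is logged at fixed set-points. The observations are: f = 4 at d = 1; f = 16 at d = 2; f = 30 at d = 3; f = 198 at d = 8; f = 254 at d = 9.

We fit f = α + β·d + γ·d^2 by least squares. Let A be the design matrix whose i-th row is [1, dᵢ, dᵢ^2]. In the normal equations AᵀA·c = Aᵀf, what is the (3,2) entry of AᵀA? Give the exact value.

Row 3 ↔ basis d^2, column 2 ↔ basis d, so (AᵀA)_{3,2} = Σᵢ (d^2)·(d) = (1)·(1) + (4)·(2) + (9)·(3) + (64)·(8) + (81)·(9) = 1277.

1277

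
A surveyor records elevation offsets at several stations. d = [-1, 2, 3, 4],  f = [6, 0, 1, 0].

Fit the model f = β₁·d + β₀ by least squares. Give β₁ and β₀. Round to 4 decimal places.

The normal system AᵀA·[β₁, β₀]ᵀ = Aᵀf is [[30, 8]; [8, 4]]·[β₁, β₀]ᵀ = [-3, 7]ᵀ.
det = 30·4 − 8² = 56.
β₁ = ((-3)·4 − 8·7)/56 = -17/14; β₀ = (30·7 − 8·(-3))/56 = 117/28.

β₁ = -1.2143, β₀ = 4.1786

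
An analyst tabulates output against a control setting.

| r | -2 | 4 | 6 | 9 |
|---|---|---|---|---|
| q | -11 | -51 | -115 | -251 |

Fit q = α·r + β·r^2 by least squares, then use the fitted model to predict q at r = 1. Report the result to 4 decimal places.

q̂ = -3.8665

From the data, Σr·r = 137, Σr·r^2 = 1001, Σr^2·r^2 = 8129.
For Xᵀq: Σr·q = -3131, Σr^2·q = -25331.
Normal equations: [[137, 1001]; [1001, 8129]]·[α, β]ᵀ = [-3131, -25331]ᵀ.
Determinant 137·8129 − 1001² = 111672.
α = ((-3131)·8129 − 1001·(-25331))/111672 = -362/423; β = (137·(-25331) − 1001·(-3131))/111672 = -14009/4653.
At r = 1: q̂ = (-362/423)·(1) + (-14009/4653)·(1) = -1999/517.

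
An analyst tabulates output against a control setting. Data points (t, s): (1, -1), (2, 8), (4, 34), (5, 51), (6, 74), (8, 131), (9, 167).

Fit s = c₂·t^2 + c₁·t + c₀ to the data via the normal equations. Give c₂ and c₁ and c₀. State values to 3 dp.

c₂ = 1.961, c₁ = 1.178, c₀ = -3.198

The normal equations are: 12851·c₂ + 1655·c₁ + 227·c₀ = 26425;  1655·c₂ + 227·c₁ + 35·c₀ = 3401;  227·c₂ + 35·c₁ + 7·c₀ = 464.
Row-reducing yields c₂ = 3977/2028, c₁ = 2389/2028, c₀ = -1081/338.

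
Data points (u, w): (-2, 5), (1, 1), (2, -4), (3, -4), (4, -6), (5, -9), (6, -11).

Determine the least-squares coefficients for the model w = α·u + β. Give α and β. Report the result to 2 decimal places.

α = -2.03, β = 1.50

Sums needed: Σu·u = 95, Σu = 19, Σ1 = 7.
For Mᵀw: Σu·w = -164, Σw = -28.
MᵀM·[α, β]ᵀ = Mᵀw becomes [[95, 19]; [19, 7]]·[α, β]ᵀ = [-164, -28]ᵀ.
Δ = 95·7 − 19² = 304.
α = ((-164)·7 − 19·(-28))/304 = -77/38; β = (95·(-28) − 19·(-164))/304 = 3/2.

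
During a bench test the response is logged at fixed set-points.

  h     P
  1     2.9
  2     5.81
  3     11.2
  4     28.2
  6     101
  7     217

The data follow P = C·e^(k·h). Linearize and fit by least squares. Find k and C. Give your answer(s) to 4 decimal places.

k = 0.7206, C = 1.3957

With ln Pᵢ as the transformed response and hᵢ as the regressor:
Σh = 23.0000, Σ(h)² = 115.0000, Σln P = 18.5745, Σh·ln P = 90.5389.
Equations: 115.0000·k + 23.0000·ln C = 90.5389;  23.0000·k + 6·ln C = 18.5745.
Δ = 115.0000·6 − (23.0000)² = 161.0000; k = (90.5389·6 − 23.0000·18.5745)/161.0000 = 0.72061, ln C = (115.0000·18.5745 − 23.0000·90.5389)/161.0000 = 0.33340, so C = exp(0.33340) = 1.39571.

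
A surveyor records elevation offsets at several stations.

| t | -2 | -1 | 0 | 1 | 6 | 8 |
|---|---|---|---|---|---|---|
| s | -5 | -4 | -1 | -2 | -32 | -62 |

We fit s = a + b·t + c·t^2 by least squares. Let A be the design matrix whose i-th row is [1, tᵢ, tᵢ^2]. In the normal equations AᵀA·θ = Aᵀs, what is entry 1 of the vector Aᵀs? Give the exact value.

Entry 1 ↔ basis 1, so (Aᵀs)_{1} = Σᵢ sᵢ = (1)·(-5) + (1)·(-4) + (1)·(-1) + (1)·(-2) + (1)·(-32) + (1)·(-62) = -106.

-106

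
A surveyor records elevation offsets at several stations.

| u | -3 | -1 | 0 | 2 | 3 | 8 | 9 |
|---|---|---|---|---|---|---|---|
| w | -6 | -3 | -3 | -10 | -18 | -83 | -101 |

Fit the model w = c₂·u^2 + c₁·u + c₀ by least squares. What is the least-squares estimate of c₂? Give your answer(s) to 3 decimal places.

Sums needed: Σu^2·u^2 = 10836, Σu^2·u = 1248, Σu^2 = 168, Σu·u = 168, Σu = 18, Σ1 = 7.
For Aᵀw: Σu^2·w = -13752, Σu·w = -1626, Σw = -224.
So AᵀA·[c₂, c₁, c₀]ᵀ = Aᵀw: [[10836, 1248, 168]; [1248, 168, 18]; [168, 18, 7]]·[c₂, c₁, c₀]ᵀ = [-13752, -1626, -224]ᵀ.
Inverting the 3×3 Gram matrix, [c₂, c₁, c₀]ᵀ = [-7908/7889, -4297/2254, -23983/7889]ᵀ.

c₂ = -1.002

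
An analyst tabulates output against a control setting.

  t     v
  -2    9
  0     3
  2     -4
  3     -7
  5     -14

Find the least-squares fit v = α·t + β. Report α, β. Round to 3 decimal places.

α = -3.295, β = 2.671

Sums needed: Σt·t = 42, Σt = 8, Σ1 = 5.
For Mᵀv: Σt·v = -117, Σv = -13.
Normal equations: [[42, 8]; [8, 5]]·[α, β]ᵀ = [-117, -13]ᵀ.
Eliminating β: 5·(row 1) − 8·(row 2) gives 146·α = 5·(-117) − 8·(-13) = -481, so α = -481/146.
Then β = ((-13) − 8·(-481/146))/5 = 195/73.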